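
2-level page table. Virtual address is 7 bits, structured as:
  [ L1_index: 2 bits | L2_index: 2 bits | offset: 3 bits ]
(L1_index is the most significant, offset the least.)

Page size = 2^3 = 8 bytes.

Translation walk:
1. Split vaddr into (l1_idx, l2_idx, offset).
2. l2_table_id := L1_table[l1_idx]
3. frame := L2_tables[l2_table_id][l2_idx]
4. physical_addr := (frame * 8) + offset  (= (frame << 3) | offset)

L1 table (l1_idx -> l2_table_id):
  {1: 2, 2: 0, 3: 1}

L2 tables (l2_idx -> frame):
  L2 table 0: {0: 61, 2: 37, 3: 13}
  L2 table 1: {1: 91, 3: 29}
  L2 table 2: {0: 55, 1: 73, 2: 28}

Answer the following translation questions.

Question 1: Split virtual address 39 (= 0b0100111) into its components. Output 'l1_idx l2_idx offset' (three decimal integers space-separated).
Answer: 1 0 7

Derivation:
vaddr = 39 = 0b0100111
  top 2 bits -> l1_idx = 1
  next 2 bits -> l2_idx = 0
  bottom 3 bits -> offset = 7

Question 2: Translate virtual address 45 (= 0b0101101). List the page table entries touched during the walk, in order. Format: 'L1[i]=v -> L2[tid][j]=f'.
vaddr = 45 = 0b0101101
Split: l1_idx=1, l2_idx=1, offset=5

Answer: L1[1]=2 -> L2[2][1]=73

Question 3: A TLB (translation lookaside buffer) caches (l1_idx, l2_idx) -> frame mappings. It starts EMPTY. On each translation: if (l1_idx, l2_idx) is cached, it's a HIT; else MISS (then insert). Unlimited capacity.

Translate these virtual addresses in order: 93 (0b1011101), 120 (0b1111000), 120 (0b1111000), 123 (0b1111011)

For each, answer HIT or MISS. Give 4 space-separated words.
Answer: MISS MISS HIT HIT

Derivation:
vaddr=93: (2,3) not in TLB -> MISS, insert
vaddr=120: (3,3) not in TLB -> MISS, insert
vaddr=120: (3,3) in TLB -> HIT
vaddr=123: (3,3) in TLB -> HIT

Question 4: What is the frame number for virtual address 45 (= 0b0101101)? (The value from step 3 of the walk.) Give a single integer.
Answer: 73

Derivation:
vaddr = 45: l1_idx=1, l2_idx=1
L1[1] = 2; L2[2][1] = 73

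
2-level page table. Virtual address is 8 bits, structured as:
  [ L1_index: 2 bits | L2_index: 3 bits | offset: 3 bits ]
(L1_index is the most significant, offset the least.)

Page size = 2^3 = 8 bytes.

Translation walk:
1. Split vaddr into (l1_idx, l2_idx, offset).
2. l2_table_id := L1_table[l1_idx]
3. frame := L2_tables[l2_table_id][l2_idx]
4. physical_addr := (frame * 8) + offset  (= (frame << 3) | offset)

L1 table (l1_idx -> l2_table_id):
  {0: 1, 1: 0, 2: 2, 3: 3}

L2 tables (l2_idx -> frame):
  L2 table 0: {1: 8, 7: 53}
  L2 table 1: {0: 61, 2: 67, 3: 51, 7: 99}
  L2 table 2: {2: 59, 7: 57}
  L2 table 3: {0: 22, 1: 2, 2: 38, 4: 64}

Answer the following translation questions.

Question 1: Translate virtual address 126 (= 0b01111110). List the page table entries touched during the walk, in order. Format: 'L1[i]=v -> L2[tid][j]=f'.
vaddr = 126 = 0b01111110
Split: l1_idx=1, l2_idx=7, offset=6

Answer: L1[1]=0 -> L2[0][7]=53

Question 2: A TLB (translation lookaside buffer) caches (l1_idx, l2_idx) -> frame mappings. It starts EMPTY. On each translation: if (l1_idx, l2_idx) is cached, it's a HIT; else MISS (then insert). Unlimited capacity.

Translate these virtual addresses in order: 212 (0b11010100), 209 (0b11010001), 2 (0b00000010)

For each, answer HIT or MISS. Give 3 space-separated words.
vaddr=212: (3,2) not in TLB -> MISS, insert
vaddr=209: (3,2) in TLB -> HIT
vaddr=2: (0,0) not in TLB -> MISS, insert

Answer: MISS HIT MISS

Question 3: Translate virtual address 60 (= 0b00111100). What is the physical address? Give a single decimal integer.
Answer: 796

Derivation:
vaddr = 60 = 0b00111100
Split: l1_idx=0, l2_idx=7, offset=4
L1[0] = 1
L2[1][7] = 99
paddr = 99 * 8 + 4 = 796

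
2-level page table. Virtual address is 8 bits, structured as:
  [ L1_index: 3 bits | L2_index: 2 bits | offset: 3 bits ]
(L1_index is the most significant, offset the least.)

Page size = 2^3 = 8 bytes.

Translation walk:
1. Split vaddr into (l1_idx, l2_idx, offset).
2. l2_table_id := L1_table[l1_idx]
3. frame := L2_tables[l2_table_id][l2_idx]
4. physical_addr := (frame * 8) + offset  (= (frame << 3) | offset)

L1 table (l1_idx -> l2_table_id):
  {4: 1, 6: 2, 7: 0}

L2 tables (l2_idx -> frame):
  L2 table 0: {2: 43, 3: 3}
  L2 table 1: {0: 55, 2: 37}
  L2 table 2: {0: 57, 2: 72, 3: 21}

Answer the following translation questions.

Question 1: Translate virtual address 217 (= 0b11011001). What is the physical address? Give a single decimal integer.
vaddr = 217 = 0b11011001
Split: l1_idx=6, l2_idx=3, offset=1
L1[6] = 2
L2[2][3] = 21
paddr = 21 * 8 + 1 = 169

Answer: 169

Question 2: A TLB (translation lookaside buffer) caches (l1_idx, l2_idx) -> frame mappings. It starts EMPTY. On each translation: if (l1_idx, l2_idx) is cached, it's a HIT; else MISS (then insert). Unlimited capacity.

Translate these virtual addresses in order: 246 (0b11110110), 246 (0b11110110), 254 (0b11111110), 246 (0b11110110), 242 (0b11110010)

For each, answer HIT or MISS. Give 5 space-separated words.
vaddr=246: (7,2) not in TLB -> MISS, insert
vaddr=246: (7,2) in TLB -> HIT
vaddr=254: (7,3) not in TLB -> MISS, insert
vaddr=246: (7,2) in TLB -> HIT
vaddr=242: (7,2) in TLB -> HIT

Answer: MISS HIT MISS HIT HIT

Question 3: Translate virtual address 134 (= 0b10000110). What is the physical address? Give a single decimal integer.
Answer: 446

Derivation:
vaddr = 134 = 0b10000110
Split: l1_idx=4, l2_idx=0, offset=6
L1[4] = 1
L2[1][0] = 55
paddr = 55 * 8 + 6 = 446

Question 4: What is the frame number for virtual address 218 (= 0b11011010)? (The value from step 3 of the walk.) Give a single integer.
Answer: 21

Derivation:
vaddr = 218: l1_idx=6, l2_idx=3
L1[6] = 2; L2[2][3] = 21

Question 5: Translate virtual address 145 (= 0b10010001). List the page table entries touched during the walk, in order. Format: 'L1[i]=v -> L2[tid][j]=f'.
vaddr = 145 = 0b10010001
Split: l1_idx=4, l2_idx=2, offset=1

Answer: L1[4]=1 -> L2[1][2]=37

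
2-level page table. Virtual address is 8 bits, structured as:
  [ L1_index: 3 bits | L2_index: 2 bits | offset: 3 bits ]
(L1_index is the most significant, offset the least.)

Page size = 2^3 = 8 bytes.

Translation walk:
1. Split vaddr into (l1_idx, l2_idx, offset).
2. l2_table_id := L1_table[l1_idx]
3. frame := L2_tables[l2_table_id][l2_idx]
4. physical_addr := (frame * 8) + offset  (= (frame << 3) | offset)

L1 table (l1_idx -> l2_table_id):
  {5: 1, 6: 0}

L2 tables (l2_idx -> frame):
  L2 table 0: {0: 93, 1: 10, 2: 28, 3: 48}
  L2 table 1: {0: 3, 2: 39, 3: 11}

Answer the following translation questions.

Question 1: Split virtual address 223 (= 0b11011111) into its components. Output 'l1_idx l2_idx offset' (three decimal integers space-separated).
vaddr = 223 = 0b11011111
  top 3 bits -> l1_idx = 6
  next 2 bits -> l2_idx = 3
  bottom 3 bits -> offset = 7

Answer: 6 3 7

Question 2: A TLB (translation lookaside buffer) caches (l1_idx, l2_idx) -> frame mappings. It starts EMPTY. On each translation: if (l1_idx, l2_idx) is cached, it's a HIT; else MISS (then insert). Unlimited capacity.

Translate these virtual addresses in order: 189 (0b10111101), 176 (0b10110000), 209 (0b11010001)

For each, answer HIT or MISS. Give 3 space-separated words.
vaddr=189: (5,3) not in TLB -> MISS, insert
vaddr=176: (5,2) not in TLB -> MISS, insert
vaddr=209: (6,2) not in TLB -> MISS, insert

Answer: MISS MISS MISS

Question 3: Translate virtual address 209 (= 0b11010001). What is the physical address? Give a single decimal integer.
vaddr = 209 = 0b11010001
Split: l1_idx=6, l2_idx=2, offset=1
L1[6] = 0
L2[0][2] = 28
paddr = 28 * 8 + 1 = 225

Answer: 225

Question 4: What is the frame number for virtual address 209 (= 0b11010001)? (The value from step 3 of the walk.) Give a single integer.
vaddr = 209: l1_idx=6, l2_idx=2
L1[6] = 0; L2[0][2] = 28

Answer: 28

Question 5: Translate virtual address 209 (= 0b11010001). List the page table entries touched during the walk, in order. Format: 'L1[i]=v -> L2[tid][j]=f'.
vaddr = 209 = 0b11010001
Split: l1_idx=6, l2_idx=2, offset=1

Answer: L1[6]=0 -> L2[0][2]=28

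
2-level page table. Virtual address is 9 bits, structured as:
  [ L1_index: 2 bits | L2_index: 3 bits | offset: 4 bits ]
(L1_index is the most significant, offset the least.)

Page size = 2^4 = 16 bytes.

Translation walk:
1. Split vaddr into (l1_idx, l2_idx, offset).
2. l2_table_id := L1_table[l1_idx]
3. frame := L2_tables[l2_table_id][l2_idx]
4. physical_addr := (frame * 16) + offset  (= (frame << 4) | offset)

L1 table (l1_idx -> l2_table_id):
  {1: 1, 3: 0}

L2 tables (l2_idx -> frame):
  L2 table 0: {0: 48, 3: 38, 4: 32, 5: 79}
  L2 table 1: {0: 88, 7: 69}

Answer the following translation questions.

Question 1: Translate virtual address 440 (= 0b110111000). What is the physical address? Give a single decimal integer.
vaddr = 440 = 0b110111000
Split: l1_idx=3, l2_idx=3, offset=8
L1[3] = 0
L2[0][3] = 38
paddr = 38 * 16 + 8 = 616

Answer: 616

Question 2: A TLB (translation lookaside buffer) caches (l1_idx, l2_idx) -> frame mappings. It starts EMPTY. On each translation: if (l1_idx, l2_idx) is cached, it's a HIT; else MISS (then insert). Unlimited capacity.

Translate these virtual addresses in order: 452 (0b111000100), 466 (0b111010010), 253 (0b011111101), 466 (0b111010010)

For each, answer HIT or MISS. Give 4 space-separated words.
Answer: MISS MISS MISS HIT

Derivation:
vaddr=452: (3,4) not in TLB -> MISS, insert
vaddr=466: (3,5) not in TLB -> MISS, insert
vaddr=253: (1,7) not in TLB -> MISS, insert
vaddr=466: (3,5) in TLB -> HIT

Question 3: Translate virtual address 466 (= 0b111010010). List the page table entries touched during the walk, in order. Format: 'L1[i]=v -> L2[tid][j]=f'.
Answer: L1[3]=0 -> L2[0][5]=79

Derivation:
vaddr = 466 = 0b111010010
Split: l1_idx=3, l2_idx=5, offset=2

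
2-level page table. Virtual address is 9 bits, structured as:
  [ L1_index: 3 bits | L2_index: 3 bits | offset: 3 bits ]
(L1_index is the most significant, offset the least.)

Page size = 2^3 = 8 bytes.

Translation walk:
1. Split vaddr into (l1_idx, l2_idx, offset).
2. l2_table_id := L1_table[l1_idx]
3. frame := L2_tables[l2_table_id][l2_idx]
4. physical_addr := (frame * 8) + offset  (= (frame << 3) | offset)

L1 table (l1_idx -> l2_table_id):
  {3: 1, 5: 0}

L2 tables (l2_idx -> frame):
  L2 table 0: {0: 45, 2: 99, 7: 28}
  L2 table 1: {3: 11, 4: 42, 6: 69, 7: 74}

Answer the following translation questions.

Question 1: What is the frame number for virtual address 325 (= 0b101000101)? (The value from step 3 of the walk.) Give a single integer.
vaddr = 325: l1_idx=5, l2_idx=0
L1[5] = 0; L2[0][0] = 45

Answer: 45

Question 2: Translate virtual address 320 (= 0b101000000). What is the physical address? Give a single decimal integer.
Answer: 360

Derivation:
vaddr = 320 = 0b101000000
Split: l1_idx=5, l2_idx=0, offset=0
L1[5] = 0
L2[0][0] = 45
paddr = 45 * 8 + 0 = 360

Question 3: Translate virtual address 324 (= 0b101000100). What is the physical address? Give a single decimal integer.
vaddr = 324 = 0b101000100
Split: l1_idx=5, l2_idx=0, offset=4
L1[5] = 0
L2[0][0] = 45
paddr = 45 * 8 + 4 = 364

Answer: 364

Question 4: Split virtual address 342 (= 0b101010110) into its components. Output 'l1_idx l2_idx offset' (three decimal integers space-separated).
Answer: 5 2 6

Derivation:
vaddr = 342 = 0b101010110
  top 3 bits -> l1_idx = 5
  next 3 bits -> l2_idx = 2
  bottom 3 bits -> offset = 6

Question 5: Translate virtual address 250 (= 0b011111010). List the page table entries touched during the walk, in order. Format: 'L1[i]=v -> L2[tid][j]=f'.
vaddr = 250 = 0b011111010
Split: l1_idx=3, l2_idx=7, offset=2

Answer: L1[3]=1 -> L2[1][7]=74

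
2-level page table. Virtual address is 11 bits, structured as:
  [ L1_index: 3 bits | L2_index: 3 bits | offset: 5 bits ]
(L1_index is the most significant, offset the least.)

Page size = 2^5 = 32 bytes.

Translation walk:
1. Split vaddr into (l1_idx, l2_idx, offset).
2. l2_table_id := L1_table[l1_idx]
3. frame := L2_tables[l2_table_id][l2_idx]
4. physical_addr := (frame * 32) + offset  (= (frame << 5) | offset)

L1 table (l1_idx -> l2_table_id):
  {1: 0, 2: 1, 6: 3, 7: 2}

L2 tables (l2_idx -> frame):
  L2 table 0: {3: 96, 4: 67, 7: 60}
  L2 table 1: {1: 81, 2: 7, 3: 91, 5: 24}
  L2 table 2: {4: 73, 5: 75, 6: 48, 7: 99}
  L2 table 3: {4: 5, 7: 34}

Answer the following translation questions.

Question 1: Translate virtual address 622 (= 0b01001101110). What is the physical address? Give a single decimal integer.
vaddr = 622 = 0b01001101110
Split: l1_idx=2, l2_idx=3, offset=14
L1[2] = 1
L2[1][3] = 91
paddr = 91 * 32 + 14 = 2926

Answer: 2926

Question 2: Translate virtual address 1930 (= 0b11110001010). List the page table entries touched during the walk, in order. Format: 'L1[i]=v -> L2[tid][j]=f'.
vaddr = 1930 = 0b11110001010
Split: l1_idx=7, l2_idx=4, offset=10

Answer: L1[7]=2 -> L2[2][4]=73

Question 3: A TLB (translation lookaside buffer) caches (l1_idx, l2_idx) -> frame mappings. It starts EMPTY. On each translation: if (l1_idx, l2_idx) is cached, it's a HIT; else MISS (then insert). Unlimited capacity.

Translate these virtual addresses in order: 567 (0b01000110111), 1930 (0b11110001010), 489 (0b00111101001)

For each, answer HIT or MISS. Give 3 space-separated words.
vaddr=567: (2,1) not in TLB -> MISS, insert
vaddr=1930: (7,4) not in TLB -> MISS, insert
vaddr=489: (1,7) not in TLB -> MISS, insert

Answer: MISS MISS MISS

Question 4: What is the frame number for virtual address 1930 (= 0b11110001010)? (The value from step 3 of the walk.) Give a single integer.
vaddr = 1930: l1_idx=7, l2_idx=4
L1[7] = 2; L2[2][4] = 73

Answer: 73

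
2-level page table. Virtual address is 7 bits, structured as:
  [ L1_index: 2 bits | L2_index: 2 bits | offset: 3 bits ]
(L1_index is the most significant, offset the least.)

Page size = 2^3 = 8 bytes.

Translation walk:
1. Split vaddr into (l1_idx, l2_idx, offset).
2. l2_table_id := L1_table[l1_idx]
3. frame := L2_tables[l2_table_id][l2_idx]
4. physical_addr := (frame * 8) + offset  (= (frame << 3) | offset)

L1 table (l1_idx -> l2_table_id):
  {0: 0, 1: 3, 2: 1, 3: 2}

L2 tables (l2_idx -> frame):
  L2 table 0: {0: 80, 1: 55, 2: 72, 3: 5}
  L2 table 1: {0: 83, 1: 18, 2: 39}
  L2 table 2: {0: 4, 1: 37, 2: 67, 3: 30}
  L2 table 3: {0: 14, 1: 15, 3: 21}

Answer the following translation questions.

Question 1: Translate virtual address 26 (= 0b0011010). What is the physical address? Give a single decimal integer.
Answer: 42

Derivation:
vaddr = 26 = 0b0011010
Split: l1_idx=0, l2_idx=3, offset=2
L1[0] = 0
L2[0][3] = 5
paddr = 5 * 8 + 2 = 42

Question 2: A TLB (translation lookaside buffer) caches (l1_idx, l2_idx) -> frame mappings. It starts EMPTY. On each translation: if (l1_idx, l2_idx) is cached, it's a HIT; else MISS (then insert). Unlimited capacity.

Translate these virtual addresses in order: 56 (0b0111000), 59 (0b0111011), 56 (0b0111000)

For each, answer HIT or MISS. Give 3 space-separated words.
vaddr=56: (1,3) not in TLB -> MISS, insert
vaddr=59: (1,3) in TLB -> HIT
vaddr=56: (1,3) in TLB -> HIT

Answer: MISS HIT HIT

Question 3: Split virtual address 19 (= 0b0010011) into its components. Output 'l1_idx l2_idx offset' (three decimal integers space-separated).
vaddr = 19 = 0b0010011
  top 2 bits -> l1_idx = 0
  next 2 bits -> l2_idx = 2
  bottom 3 bits -> offset = 3

Answer: 0 2 3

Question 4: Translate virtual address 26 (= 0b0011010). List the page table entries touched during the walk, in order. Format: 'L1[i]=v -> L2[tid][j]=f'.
Answer: L1[0]=0 -> L2[0][3]=5

Derivation:
vaddr = 26 = 0b0011010
Split: l1_idx=0, l2_idx=3, offset=2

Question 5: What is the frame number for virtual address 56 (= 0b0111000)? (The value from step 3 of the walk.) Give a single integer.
vaddr = 56: l1_idx=1, l2_idx=3
L1[1] = 3; L2[3][3] = 21

Answer: 21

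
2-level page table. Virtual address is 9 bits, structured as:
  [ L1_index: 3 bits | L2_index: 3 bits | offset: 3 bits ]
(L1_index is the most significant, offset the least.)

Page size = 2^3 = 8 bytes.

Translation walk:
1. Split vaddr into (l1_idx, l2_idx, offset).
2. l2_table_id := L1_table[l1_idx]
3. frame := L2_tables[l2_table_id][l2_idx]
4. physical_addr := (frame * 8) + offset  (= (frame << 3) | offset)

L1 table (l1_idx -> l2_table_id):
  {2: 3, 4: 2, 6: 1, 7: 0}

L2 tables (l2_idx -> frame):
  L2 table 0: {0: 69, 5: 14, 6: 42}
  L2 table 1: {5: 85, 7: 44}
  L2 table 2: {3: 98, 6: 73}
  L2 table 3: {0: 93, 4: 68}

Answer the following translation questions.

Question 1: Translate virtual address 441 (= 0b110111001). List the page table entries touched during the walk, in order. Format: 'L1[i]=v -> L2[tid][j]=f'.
vaddr = 441 = 0b110111001
Split: l1_idx=6, l2_idx=7, offset=1

Answer: L1[6]=1 -> L2[1][7]=44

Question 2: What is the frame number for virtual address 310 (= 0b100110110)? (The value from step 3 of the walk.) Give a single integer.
vaddr = 310: l1_idx=4, l2_idx=6
L1[4] = 2; L2[2][6] = 73

Answer: 73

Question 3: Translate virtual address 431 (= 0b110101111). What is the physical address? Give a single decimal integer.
vaddr = 431 = 0b110101111
Split: l1_idx=6, l2_idx=5, offset=7
L1[6] = 1
L2[1][5] = 85
paddr = 85 * 8 + 7 = 687

Answer: 687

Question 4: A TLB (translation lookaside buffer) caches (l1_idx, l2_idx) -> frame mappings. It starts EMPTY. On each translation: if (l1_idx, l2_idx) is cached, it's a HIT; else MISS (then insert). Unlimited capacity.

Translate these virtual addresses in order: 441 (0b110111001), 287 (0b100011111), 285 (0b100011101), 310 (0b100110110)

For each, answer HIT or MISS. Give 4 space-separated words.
vaddr=441: (6,7) not in TLB -> MISS, insert
vaddr=287: (4,3) not in TLB -> MISS, insert
vaddr=285: (4,3) in TLB -> HIT
vaddr=310: (4,6) not in TLB -> MISS, insert

Answer: MISS MISS HIT MISS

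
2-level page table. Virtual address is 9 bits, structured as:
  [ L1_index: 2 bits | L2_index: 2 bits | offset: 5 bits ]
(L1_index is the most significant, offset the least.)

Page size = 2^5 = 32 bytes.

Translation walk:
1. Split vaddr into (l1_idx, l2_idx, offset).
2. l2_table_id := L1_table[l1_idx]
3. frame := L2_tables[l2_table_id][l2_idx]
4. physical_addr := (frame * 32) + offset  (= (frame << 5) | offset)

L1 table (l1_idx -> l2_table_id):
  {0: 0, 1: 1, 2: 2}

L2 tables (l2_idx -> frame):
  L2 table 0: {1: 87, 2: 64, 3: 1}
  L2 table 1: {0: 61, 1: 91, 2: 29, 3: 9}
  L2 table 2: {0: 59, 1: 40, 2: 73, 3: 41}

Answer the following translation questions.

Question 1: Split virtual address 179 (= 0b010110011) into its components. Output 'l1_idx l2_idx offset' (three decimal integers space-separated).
Answer: 1 1 19

Derivation:
vaddr = 179 = 0b010110011
  top 2 bits -> l1_idx = 1
  next 2 bits -> l2_idx = 1
  bottom 5 bits -> offset = 19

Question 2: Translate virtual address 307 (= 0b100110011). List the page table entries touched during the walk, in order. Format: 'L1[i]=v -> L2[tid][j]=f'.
Answer: L1[2]=2 -> L2[2][1]=40

Derivation:
vaddr = 307 = 0b100110011
Split: l1_idx=2, l2_idx=1, offset=19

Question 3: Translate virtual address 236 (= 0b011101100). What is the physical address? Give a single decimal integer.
vaddr = 236 = 0b011101100
Split: l1_idx=1, l2_idx=3, offset=12
L1[1] = 1
L2[1][3] = 9
paddr = 9 * 32 + 12 = 300

Answer: 300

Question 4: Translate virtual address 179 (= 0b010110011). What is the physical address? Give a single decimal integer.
vaddr = 179 = 0b010110011
Split: l1_idx=1, l2_idx=1, offset=19
L1[1] = 1
L2[1][1] = 91
paddr = 91 * 32 + 19 = 2931

Answer: 2931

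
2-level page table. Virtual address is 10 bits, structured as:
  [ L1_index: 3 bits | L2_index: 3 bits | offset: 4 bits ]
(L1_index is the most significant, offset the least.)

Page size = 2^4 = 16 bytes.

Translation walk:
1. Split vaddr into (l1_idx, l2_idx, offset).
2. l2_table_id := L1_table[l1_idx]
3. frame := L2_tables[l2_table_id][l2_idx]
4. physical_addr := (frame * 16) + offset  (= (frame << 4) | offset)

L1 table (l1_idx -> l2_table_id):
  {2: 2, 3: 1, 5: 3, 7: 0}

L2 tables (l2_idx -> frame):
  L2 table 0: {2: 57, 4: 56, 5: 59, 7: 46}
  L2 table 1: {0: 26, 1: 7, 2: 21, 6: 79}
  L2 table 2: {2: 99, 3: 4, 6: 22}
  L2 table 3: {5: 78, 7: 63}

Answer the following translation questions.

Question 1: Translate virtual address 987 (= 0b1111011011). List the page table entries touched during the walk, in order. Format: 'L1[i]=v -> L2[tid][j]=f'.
vaddr = 987 = 0b1111011011
Split: l1_idx=7, l2_idx=5, offset=11

Answer: L1[7]=0 -> L2[0][5]=59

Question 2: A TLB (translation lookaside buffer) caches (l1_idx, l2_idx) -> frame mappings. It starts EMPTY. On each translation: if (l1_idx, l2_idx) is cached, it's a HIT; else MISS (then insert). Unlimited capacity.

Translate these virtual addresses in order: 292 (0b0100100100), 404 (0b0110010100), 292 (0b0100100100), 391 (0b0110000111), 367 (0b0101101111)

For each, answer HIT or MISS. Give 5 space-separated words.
vaddr=292: (2,2) not in TLB -> MISS, insert
vaddr=404: (3,1) not in TLB -> MISS, insert
vaddr=292: (2,2) in TLB -> HIT
vaddr=391: (3,0) not in TLB -> MISS, insert
vaddr=367: (2,6) not in TLB -> MISS, insert

Answer: MISS MISS HIT MISS MISS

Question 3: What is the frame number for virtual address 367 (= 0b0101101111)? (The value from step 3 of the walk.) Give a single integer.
Answer: 22

Derivation:
vaddr = 367: l1_idx=2, l2_idx=6
L1[2] = 2; L2[2][6] = 22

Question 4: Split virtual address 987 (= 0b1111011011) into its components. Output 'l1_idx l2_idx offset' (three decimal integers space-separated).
Answer: 7 5 11

Derivation:
vaddr = 987 = 0b1111011011
  top 3 bits -> l1_idx = 7
  next 3 bits -> l2_idx = 5
  bottom 4 bits -> offset = 11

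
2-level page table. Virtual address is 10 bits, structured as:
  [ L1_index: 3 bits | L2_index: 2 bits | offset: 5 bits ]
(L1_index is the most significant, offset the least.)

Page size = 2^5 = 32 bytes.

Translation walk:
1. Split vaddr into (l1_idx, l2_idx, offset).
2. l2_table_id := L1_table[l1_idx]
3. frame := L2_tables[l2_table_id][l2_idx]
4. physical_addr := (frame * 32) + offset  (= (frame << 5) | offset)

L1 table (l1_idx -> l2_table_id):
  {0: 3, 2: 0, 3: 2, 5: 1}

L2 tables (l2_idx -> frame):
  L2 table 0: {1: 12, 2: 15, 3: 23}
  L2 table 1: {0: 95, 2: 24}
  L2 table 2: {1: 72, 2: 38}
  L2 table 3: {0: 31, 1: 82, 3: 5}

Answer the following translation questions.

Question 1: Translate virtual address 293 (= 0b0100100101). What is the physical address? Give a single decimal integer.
vaddr = 293 = 0b0100100101
Split: l1_idx=2, l2_idx=1, offset=5
L1[2] = 0
L2[0][1] = 12
paddr = 12 * 32 + 5 = 389

Answer: 389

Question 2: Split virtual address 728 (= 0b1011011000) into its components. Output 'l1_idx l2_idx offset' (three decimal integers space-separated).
Answer: 5 2 24

Derivation:
vaddr = 728 = 0b1011011000
  top 3 bits -> l1_idx = 5
  next 2 bits -> l2_idx = 2
  bottom 5 bits -> offset = 24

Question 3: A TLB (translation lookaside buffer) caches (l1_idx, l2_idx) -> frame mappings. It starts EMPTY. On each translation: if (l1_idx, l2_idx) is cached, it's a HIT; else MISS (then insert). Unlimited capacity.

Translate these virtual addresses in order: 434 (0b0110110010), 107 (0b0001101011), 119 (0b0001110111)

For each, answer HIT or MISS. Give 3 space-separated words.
Answer: MISS MISS HIT

Derivation:
vaddr=434: (3,1) not in TLB -> MISS, insert
vaddr=107: (0,3) not in TLB -> MISS, insert
vaddr=119: (0,3) in TLB -> HIT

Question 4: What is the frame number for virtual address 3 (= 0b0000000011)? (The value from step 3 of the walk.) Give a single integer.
Answer: 31

Derivation:
vaddr = 3: l1_idx=0, l2_idx=0
L1[0] = 3; L2[3][0] = 31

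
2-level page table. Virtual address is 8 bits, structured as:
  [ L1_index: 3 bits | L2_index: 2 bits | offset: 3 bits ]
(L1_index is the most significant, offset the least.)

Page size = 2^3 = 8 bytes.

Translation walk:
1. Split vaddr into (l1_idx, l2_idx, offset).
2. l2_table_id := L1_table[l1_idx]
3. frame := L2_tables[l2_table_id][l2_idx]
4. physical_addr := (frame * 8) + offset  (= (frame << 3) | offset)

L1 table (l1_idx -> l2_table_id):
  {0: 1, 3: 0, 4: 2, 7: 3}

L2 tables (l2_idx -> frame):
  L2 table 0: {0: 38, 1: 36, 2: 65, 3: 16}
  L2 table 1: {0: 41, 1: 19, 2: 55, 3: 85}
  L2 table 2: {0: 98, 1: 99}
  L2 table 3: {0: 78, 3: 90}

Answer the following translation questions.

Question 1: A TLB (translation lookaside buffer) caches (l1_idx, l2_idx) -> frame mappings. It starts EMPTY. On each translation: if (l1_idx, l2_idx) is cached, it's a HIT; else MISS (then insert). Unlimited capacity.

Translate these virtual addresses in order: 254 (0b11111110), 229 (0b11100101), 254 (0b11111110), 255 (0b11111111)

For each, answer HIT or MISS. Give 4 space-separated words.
Answer: MISS MISS HIT HIT

Derivation:
vaddr=254: (7,3) not in TLB -> MISS, insert
vaddr=229: (7,0) not in TLB -> MISS, insert
vaddr=254: (7,3) in TLB -> HIT
vaddr=255: (7,3) in TLB -> HIT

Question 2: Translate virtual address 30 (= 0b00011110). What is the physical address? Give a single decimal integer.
Answer: 686

Derivation:
vaddr = 30 = 0b00011110
Split: l1_idx=0, l2_idx=3, offset=6
L1[0] = 1
L2[1][3] = 85
paddr = 85 * 8 + 6 = 686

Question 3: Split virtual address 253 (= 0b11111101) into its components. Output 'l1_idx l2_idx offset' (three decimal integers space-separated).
vaddr = 253 = 0b11111101
  top 3 bits -> l1_idx = 7
  next 2 bits -> l2_idx = 3
  bottom 3 bits -> offset = 5

Answer: 7 3 5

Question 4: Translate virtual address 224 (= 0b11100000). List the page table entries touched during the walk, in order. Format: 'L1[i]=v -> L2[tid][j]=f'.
vaddr = 224 = 0b11100000
Split: l1_idx=7, l2_idx=0, offset=0

Answer: L1[7]=3 -> L2[3][0]=78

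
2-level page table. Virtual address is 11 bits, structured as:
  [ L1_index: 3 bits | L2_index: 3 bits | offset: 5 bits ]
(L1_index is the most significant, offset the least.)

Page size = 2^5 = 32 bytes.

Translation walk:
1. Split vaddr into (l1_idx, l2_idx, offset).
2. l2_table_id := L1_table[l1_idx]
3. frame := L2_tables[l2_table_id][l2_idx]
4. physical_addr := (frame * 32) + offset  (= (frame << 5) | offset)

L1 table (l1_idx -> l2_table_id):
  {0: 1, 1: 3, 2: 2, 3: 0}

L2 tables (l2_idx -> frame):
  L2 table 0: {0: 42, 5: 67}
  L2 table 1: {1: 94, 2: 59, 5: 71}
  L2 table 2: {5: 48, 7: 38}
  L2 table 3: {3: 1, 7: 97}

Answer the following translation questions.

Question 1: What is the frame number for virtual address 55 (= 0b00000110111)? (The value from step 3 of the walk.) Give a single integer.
vaddr = 55: l1_idx=0, l2_idx=1
L1[0] = 1; L2[1][1] = 94

Answer: 94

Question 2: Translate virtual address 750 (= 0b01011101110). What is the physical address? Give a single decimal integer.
Answer: 1230

Derivation:
vaddr = 750 = 0b01011101110
Split: l1_idx=2, l2_idx=7, offset=14
L1[2] = 2
L2[2][7] = 38
paddr = 38 * 32 + 14 = 1230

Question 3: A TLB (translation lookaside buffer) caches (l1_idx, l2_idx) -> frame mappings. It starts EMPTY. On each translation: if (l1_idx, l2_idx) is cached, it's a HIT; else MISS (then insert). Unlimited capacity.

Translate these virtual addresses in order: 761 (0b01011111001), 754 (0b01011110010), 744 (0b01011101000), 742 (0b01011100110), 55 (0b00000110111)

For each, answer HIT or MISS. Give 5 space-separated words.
vaddr=761: (2,7) not in TLB -> MISS, insert
vaddr=754: (2,7) in TLB -> HIT
vaddr=744: (2,7) in TLB -> HIT
vaddr=742: (2,7) in TLB -> HIT
vaddr=55: (0,1) not in TLB -> MISS, insert

Answer: MISS HIT HIT HIT MISS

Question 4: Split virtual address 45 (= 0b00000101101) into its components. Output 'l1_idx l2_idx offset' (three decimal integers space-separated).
Answer: 0 1 13

Derivation:
vaddr = 45 = 0b00000101101
  top 3 bits -> l1_idx = 0
  next 3 bits -> l2_idx = 1
  bottom 5 bits -> offset = 13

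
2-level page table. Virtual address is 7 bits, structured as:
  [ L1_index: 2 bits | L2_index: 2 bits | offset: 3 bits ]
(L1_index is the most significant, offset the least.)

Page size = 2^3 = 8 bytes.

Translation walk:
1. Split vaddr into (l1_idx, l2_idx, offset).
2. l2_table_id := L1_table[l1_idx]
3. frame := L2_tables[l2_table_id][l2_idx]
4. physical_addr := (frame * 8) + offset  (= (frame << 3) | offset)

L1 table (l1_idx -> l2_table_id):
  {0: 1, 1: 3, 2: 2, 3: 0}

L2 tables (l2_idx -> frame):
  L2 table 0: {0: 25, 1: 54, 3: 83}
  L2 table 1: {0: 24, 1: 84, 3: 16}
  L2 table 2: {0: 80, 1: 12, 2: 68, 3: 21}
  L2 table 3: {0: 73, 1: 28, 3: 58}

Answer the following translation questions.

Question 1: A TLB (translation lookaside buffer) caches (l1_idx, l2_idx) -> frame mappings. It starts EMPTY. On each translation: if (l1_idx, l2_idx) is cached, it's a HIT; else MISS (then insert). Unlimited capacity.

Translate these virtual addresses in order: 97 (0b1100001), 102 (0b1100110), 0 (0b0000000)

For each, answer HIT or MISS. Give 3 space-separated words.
Answer: MISS HIT MISS

Derivation:
vaddr=97: (3,0) not in TLB -> MISS, insert
vaddr=102: (3,0) in TLB -> HIT
vaddr=0: (0,0) not in TLB -> MISS, insert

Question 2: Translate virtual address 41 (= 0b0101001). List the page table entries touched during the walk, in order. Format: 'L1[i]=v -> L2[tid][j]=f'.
vaddr = 41 = 0b0101001
Split: l1_idx=1, l2_idx=1, offset=1

Answer: L1[1]=3 -> L2[3][1]=28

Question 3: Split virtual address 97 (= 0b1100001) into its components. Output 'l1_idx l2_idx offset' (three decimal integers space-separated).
Answer: 3 0 1

Derivation:
vaddr = 97 = 0b1100001
  top 2 bits -> l1_idx = 3
  next 2 bits -> l2_idx = 0
  bottom 3 bits -> offset = 1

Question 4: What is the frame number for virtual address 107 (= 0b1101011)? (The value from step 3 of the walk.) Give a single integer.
vaddr = 107: l1_idx=3, l2_idx=1
L1[3] = 0; L2[0][1] = 54

Answer: 54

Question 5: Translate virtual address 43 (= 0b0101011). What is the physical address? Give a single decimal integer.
vaddr = 43 = 0b0101011
Split: l1_idx=1, l2_idx=1, offset=3
L1[1] = 3
L2[3][1] = 28
paddr = 28 * 8 + 3 = 227

Answer: 227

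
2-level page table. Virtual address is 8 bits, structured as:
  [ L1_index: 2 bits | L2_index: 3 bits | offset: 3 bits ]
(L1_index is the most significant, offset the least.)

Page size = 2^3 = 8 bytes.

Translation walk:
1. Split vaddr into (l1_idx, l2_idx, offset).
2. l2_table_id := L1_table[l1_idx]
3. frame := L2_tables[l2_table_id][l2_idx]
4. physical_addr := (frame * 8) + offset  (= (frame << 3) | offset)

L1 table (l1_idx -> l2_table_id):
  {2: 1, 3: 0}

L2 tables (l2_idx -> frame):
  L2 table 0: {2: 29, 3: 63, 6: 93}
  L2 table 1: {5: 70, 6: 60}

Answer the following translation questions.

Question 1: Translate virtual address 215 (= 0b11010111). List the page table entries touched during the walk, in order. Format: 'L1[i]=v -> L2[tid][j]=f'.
vaddr = 215 = 0b11010111
Split: l1_idx=3, l2_idx=2, offset=7

Answer: L1[3]=0 -> L2[0][2]=29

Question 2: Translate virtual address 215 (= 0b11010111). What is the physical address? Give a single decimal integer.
vaddr = 215 = 0b11010111
Split: l1_idx=3, l2_idx=2, offset=7
L1[3] = 0
L2[0][2] = 29
paddr = 29 * 8 + 7 = 239

Answer: 239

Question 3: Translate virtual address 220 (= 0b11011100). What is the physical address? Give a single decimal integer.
Answer: 508

Derivation:
vaddr = 220 = 0b11011100
Split: l1_idx=3, l2_idx=3, offset=4
L1[3] = 0
L2[0][3] = 63
paddr = 63 * 8 + 4 = 508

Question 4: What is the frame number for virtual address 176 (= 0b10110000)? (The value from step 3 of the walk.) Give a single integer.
vaddr = 176: l1_idx=2, l2_idx=6
L1[2] = 1; L2[1][6] = 60

Answer: 60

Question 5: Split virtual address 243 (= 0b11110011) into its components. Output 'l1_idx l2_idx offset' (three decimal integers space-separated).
Answer: 3 6 3

Derivation:
vaddr = 243 = 0b11110011
  top 2 bits -> l1_idx = 3
  next 3 bits -> l2_idx = 6
  bottom 3 bits -> offset = 3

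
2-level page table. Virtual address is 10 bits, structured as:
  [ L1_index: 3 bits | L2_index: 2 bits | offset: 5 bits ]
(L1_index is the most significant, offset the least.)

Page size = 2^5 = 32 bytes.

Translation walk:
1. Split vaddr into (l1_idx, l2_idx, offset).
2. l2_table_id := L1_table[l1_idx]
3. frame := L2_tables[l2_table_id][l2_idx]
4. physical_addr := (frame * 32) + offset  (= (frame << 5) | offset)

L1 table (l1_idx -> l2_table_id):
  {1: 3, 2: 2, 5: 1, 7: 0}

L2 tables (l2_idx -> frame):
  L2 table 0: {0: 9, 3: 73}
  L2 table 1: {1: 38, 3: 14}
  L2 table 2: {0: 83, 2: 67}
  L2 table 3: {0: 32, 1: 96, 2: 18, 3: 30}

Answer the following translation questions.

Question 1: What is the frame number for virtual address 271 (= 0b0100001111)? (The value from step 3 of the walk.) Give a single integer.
Answer: 83

Derivation:
vaddr = 271: l1_idx=2, l2_idx=0
L1[2] = 2; L2[2][0] = 83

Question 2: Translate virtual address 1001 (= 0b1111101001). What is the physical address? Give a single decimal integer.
vaddr = 1001 = 0b1111101001
Split: l1_idx=7, l2_idx=3, offset=9
L1[7] = 0
L2[0][3] = 73
paddr = 73 * 32 + 9 = 2345

Answer: 2345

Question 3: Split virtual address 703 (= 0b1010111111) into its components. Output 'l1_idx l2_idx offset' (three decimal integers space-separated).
vaddr = 703 = 0b1010111111
  top 3 bits -> l1_idx = 5
  next 2 bits -> l2_idx = 1
  bottom 5 bits -> offset = 31

Answer: 5 1 31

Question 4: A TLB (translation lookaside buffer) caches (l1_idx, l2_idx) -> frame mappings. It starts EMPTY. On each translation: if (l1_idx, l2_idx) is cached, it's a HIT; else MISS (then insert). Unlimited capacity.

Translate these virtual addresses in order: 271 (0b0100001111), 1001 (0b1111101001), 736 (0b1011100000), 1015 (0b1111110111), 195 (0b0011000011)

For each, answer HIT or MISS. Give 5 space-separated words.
vaddr=271: (2,0) not in TLB -> MISS, insert
vaddr=1001: (7,3) not in TLB -> MISS, insert
vaddr=736: (5,3) not in TLB -> MISS, insert
vaddr=1015: (7,3) in TLB -> HIT
vaddr=195: (1,2) not in TLB -> MISS, insert

Answer: MISS MISS MISS HIT MISS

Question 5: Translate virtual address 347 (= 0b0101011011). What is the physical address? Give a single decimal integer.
vaddr = 347 = 0b0101011011
Split: l1_idx=2, l2_idx=2, offset=27
L1[2] = 2
L2[2][2] = 67
paddr = 67 * 32 + 27 = 2171

Answer: 2171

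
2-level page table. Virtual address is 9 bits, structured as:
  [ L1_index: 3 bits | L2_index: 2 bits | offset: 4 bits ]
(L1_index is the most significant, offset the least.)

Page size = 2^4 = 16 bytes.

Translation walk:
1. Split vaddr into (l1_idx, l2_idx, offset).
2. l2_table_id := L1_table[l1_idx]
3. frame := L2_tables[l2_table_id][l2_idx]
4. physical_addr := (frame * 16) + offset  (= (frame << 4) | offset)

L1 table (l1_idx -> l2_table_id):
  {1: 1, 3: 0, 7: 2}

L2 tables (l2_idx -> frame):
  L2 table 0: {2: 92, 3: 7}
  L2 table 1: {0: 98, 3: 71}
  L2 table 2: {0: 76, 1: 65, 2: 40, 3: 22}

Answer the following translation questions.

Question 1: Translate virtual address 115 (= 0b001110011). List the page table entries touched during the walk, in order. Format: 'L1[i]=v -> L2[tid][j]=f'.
Answer: L1[1]=1 -> L2[1][3]=71

Derivation:
vaddr = 115 = 0b001110011
Split: l1_idx=1, l2_idx=3, offset=3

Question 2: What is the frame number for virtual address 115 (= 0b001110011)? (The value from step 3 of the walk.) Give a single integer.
Answer: 71

Derivation:
vaddr = 115: l1_idx=1, l2_idx=3
L1[1] = 1; L2[1][3] = 71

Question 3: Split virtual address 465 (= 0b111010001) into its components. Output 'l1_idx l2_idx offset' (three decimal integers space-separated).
vaddr = 465 = 0b111010001
  top 3 bits -> l1_idx = 7
  next 2 bits -> l2_idx = 1
  bottom 4 bits -> offset = 1

Answer: 7 1 1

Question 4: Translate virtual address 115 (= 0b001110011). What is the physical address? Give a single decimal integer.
Answer: 1139

Derivation:
vaddr = 115 = 0b001110011
Split: l1_idx=1, l2_idx=3, offset=3
L1[1] = 1
L2[1][3] = 71
paddr = 71 * 16 + 3 = 1139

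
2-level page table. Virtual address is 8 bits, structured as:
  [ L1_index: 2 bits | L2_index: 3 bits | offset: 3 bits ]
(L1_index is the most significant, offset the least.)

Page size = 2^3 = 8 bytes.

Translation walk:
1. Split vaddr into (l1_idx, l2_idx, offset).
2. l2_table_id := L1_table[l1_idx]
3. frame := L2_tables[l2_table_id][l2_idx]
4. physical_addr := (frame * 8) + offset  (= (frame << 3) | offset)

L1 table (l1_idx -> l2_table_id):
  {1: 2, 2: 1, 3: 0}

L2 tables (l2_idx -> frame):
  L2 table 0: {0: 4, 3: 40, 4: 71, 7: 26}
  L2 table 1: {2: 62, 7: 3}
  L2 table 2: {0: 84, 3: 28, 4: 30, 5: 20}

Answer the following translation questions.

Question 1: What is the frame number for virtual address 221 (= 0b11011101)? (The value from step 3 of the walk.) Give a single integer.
vaddr = 221: l1_idx=3, l2_idx=3
L1[3] = 0; L2[0][3] = 40

Answer: 40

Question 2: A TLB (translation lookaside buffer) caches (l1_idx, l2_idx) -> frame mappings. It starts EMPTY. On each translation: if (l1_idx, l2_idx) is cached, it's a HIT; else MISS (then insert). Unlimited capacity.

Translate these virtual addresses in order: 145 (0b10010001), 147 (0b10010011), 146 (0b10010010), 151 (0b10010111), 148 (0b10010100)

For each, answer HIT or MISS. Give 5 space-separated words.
Answer: MISS HIT HIT HIT HIT

Derivation:
vaddr=145: (2,2) not in TLB -> MISS, insert
vaddr=147: (2,2) in TLB -> HIT
vaddr=146: (2,2) in TLB -> HIT
vaddr=151: (2,2) in TLB -> HIT
vaddr=148: (2,2) in TLB -> HIT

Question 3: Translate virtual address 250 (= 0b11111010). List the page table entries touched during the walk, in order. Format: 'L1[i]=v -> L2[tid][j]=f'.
Answer: L1[3]=0 -> L2[0][7]=26

Derivation:
vaddr = 250 = 0b11111010
Split: l1_idx=3, l2_idx=7, offset=2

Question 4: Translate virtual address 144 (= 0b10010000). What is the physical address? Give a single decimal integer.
Answer: 496

Derivation:
vaddr = 144 = 0b10010000
Split: l1_idx=2, l2_idx=2, offset=0
L1[2] = 1
L2[1][2] = 62
paddr = 62 * 8 + 0 = 496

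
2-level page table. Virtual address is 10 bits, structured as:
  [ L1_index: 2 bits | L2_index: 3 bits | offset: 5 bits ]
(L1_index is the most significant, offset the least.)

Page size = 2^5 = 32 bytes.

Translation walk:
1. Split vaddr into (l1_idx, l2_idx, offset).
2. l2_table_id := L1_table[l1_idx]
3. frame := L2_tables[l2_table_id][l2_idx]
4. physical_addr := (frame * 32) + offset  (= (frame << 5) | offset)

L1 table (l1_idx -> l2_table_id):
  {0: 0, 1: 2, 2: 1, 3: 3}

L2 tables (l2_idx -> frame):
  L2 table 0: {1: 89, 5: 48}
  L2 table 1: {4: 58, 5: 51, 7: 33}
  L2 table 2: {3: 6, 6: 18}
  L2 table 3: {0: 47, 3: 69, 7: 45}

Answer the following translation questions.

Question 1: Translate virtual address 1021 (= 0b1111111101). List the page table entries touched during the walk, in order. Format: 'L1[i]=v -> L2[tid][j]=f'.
Answer: L1[3]=3 -> L2[3][7]=45

Derivation:
vaddr = 1021 = 0b1111111101
Split: l1_idx=3, l2_idx=7, offset=29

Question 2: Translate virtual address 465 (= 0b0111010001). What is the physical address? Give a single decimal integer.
vaddr = 465 = 0b0111010001
Split: l1_idx=1, l2_idx=6, offset=17
L1[1] = 2
L2[2][6] = 18
paddr = 18 * 32 + 17 = 593

Answer: 593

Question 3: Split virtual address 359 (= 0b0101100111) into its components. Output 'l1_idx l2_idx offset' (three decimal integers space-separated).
Answer: 1 3 7

Derivation:
vaddr = 359 = 0b0101100111
  top 2 bits -> l1_idx = 1
  next 3 bits -> l2_idx = 3
  bottom 5 bits -> offset = 7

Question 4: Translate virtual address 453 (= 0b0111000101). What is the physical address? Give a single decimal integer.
vaddr = 453 = 0b0111000101
Split: l1_idx=1, l2_idx=6, offset=5
L1[1] = 2
L2[2][6] = 18
paddr = 18 * 32 + 5 = 581

Answer: 581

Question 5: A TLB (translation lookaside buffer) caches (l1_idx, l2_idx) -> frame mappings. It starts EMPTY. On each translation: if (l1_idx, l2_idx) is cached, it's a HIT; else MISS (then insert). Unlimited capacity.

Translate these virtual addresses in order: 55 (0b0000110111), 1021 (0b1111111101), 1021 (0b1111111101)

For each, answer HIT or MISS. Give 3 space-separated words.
Answer: MISS MISS HIT

Derivation:
vaddr=55: (0,1) not in TLB -> MISS, insert
vaddr=1021: (3,7) not in TLB -> MISS, insert
vaddr=1021: (3,7) in TLB -> HIT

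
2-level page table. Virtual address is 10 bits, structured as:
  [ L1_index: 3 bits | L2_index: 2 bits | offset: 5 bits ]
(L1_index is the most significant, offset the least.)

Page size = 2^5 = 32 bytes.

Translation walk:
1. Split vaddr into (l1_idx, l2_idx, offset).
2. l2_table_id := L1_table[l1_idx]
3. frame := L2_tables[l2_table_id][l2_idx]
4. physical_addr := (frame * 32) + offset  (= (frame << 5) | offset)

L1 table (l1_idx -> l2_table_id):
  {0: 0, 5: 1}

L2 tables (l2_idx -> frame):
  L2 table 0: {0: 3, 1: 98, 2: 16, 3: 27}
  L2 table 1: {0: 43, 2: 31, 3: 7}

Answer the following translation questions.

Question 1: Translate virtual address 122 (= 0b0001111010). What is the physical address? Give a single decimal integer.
vaddr = 122 = 0b0001111010
Split: l1_idx=0, l2_idx=3, offset=26
L1[0] = 0
L2[0][3] = 27
paddr = 27 * 32 + 26 = 890

Answer: 890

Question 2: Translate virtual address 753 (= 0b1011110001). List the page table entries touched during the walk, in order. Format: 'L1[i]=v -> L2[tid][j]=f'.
vaddr = 753 = 0b1011110001
Split: l1_idx=5, l2_idx=3, offset=17

Answer: L1[5]=1 -> L2[1][3]=7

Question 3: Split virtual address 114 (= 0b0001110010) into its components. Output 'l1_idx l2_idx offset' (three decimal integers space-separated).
Answer: 0 3 18

Derivation:
vaddr = 114 = 0b0001110010
  top 3 bits -> l1_idx = 0
  next 2 bits -> l2_idx = 3
  bottom 5 bits -> offset = 18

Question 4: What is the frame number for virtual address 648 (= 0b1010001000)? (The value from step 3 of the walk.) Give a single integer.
Answer: 43

Derivation:
vaddr = 648: l1_idx=5, l2_idx=0
L1[5] = 1; L2[1][0] = 43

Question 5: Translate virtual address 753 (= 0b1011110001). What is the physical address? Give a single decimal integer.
Answer: 241

Derivation:
vaddr = 753 = 0b1011110001
Split: l1_idx=5, l2_idx=3, offset=17
L1[5] = 1
L2[1][3] = 7
paddr = 7 * 32 + 17 = 241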